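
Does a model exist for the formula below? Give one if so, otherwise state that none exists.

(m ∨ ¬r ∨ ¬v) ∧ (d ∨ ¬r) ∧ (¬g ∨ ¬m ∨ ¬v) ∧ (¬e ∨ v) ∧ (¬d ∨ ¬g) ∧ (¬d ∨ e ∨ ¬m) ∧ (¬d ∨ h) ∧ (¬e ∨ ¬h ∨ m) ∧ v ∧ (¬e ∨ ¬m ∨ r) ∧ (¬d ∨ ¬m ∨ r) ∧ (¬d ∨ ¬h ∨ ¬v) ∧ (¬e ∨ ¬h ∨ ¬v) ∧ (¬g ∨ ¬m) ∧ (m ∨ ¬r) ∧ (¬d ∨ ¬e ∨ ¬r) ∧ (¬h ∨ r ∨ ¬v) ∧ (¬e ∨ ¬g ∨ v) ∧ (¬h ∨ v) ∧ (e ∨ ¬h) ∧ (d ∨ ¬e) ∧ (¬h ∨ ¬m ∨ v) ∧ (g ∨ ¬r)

r = False, v = True, e = False, d = False, m = True, h = False, g = False

Unit clause (v) forces v = True.
Try r = True:
  (m ∨ ¬r ∨ ¬v) forces m = True.
  (d ∨ ¬r) forces d = True.
  (¬g ∨ ¬m ∨ ¬v) forces g = False.
  clause (g ∨ ¬r) is falsified — backtrack.
So r = False.
  then (¬h ∨ r ∨ ¬v) forces h = False.
  then (¬d ∨ h) forces d = False.
  then (d ∨ ¬e) forces e = False.
Set m = True.
  then (¬g ∨ ¬m ∨ ¬v) forces g = False.
All clauses satisfied.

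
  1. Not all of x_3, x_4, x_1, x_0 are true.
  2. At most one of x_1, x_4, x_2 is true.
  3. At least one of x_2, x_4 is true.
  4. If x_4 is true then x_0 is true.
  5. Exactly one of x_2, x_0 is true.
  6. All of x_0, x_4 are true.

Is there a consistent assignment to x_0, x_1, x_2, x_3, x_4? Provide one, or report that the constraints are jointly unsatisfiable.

x_0=T; x_1=F; x_2=F; x_3=T; x_4=T

  (1) {x_3, x_4, x_1, x_0}: 3/4 true — not all ✓
  (2) {x_1, x_4, x_2}: 1 true — at most one ✓
  (3) {x_2, x_4}: 1 true — at least one ✓
  (4) x_4=T ⇒ x_0: T ✓
  (5) {x_2, x_0}: 1 true — exactly one ✓
  (6) {x_0, x_4}: all 2 true ✓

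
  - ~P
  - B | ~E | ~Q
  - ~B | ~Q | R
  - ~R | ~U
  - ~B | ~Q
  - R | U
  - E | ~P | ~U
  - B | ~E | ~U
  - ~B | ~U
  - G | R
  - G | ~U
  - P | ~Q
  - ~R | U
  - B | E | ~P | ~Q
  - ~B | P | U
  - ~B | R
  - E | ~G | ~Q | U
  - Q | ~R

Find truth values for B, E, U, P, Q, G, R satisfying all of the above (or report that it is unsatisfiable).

Unit clause (~P) forces P = False.
In (P | ~Q) only ~Q is left, so Q = False.
In (Q | ~R) only ~R is left, so R = False.
In (R | U) only U is left, so U = True.
In (~B | ~U) only ~B is left, so B = False.
In (G | R) only G is left, so G = True.
In (B | ~E | ~U) only ~E is left, so E = False.
All clauses satisfied.

B=F, E=F, U=T, P=F, Q=F, G=T, R=F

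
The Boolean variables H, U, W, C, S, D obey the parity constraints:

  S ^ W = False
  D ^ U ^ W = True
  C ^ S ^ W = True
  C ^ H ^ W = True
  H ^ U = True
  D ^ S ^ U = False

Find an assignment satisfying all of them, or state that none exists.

Adding constraints 1, 2, 6 mod 2: every variable appears an even number of times on the left, so the left side is 0.
But the right sides sum to 1 (mod 2). 0 ≠ 1 — the system is inconsistent.

UNSATISFIABLE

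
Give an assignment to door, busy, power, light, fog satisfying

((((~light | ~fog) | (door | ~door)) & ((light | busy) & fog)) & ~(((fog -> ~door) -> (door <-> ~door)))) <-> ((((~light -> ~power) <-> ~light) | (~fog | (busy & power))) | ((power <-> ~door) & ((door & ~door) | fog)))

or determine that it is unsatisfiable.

door: True, busy: False, power: True, light: False, fog: True

  ((((~light | ~fog) | (door | ~door)) & ((light | busy) & fog)) & ~(((fog -> ~door) -> (door <-> ~door)))) <-> ((((~light -> ~power) <-> ~light) | (~fog | (busy & power))) | ((power <-> ~door) & ((door & ~door) | fog))) = True
    (((~light | ~fog) | (door | ~door)) & ((light | busy) & fog)) & ~(((fog -> ~door) -> (door <-> ~door))) = False
      ((~light | ~fog) | (door | ~door)) & ((light | busy) & fog) = False
        (~light | ~fog) | (door | ~door) = True
          ~light | ~fog = True
            ~light = True
            ~fog = False
          door | ~door = True
            ~door = False
        (light | busy) & fog = False
          light | busy = False
      ~(((fog -> ~door) -> (door <-> ~door))) = False
        (fog -> ~door) -> (door <-> ~door) = True
          fog -> ~door = False
            ~door = False
          door <-> ~door = False
            ~door = False
    (((~light -> ~power) <-> ~light) | (~fog | (busy & power))) | ((power <-> ~door) & ((door & ~door) | fog)) = False
      ((~light -> ~power) <-> ~light) | (~fog | (busy & power)) = False
        (~light -> ~power) <-> ~light = False
          ~light -> ~power = False
            ~light = True
            ~power = False
          ~light = True
        ~fog | (busy & power) = False
          ~fog = False
          busy & power = False
      (power <-> ~door) & ((door & ~door) | fog) = False
        power <-> ~door = False
          ~door = False
        (door & ~door) | fog = True
          door & ~door = False
            ~door = False
The formula evaluates to True.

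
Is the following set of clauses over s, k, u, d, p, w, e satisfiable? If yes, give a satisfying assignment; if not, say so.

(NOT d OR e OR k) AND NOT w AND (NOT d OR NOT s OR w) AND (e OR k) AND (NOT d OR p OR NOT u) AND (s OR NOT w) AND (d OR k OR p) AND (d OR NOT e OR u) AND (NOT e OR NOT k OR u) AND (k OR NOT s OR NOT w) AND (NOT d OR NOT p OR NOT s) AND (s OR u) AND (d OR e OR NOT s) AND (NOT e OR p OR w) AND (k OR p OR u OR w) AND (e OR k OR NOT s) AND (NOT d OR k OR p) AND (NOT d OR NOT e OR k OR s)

Unit clause (NOT w) forces w = False.
Set s = False.
  then (s OR u) forces u = True.
Set k = True.
Set d = False.
Set p = True.
Set e = True.
All clauses satisfied.

s: False, k: True, u: True, d: False, p: True, w: False, e: True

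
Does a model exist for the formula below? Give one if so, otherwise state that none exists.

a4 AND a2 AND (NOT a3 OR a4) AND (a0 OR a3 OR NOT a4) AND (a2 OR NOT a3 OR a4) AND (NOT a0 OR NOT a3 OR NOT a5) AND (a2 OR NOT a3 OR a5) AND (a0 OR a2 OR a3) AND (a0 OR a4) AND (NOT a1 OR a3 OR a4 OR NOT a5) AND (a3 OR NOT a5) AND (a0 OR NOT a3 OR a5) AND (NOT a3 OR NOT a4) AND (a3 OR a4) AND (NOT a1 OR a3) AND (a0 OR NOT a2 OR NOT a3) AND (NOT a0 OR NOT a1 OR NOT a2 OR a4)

Unit clause (a4) forces a4 = True.
Unit clause (a2) forces a2 = True.
In (NOT a3 OR NOT a4) only NOT a3 is left, so a3 = False.
In (NOT a1 OR a3) only NOT a1 is left, so a1 = False.
In (a0 OR a3 OR NOT a4) only a0 is left, so a0 = True.
In (a3 OR NOT a5) only NOT a5 is left, so a5 = False.
All clauses satisfied.

a0=T, a1=F, a2=T, a3=F, a4=T, a5=F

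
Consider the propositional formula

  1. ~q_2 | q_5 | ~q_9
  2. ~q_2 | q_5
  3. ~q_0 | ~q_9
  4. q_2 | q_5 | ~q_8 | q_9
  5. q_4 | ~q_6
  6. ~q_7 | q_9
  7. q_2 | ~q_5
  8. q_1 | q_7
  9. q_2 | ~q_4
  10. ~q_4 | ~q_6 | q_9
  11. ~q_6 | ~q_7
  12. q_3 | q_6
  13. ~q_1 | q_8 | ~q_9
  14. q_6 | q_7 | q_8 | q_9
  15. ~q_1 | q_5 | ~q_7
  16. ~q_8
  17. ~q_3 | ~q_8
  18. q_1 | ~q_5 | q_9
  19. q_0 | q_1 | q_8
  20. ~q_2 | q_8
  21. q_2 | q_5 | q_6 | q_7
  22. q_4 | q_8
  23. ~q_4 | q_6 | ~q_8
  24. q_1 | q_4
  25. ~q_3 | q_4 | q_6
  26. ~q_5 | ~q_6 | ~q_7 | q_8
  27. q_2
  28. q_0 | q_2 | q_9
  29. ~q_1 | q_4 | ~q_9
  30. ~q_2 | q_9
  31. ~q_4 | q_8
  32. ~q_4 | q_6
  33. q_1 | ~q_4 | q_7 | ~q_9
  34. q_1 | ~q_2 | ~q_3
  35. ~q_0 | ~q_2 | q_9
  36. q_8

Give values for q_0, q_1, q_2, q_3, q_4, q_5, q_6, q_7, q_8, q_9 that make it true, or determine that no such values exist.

The formula is unsatisfiable.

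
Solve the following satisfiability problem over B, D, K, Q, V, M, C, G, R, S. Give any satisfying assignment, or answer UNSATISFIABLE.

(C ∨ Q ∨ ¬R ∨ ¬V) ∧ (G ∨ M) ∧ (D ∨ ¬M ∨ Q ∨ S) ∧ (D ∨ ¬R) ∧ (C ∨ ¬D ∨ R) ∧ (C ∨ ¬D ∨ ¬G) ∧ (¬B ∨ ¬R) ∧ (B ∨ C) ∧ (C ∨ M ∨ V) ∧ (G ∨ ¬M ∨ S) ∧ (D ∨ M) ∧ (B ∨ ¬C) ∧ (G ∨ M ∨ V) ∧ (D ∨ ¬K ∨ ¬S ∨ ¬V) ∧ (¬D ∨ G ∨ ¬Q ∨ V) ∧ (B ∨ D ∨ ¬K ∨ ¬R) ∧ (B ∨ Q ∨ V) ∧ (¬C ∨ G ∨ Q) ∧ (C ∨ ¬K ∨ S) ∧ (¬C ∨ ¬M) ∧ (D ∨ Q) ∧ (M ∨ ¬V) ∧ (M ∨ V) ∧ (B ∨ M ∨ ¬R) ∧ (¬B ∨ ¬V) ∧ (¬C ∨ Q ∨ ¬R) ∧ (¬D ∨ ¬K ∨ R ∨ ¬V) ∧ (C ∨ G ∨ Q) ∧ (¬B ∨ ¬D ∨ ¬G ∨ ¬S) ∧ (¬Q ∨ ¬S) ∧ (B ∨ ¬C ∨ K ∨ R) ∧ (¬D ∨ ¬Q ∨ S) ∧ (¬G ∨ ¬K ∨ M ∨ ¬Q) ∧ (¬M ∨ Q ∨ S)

B=T; D=F; K=F; Q=T; V=F; M=T; C=F; G=T; R=F; S=F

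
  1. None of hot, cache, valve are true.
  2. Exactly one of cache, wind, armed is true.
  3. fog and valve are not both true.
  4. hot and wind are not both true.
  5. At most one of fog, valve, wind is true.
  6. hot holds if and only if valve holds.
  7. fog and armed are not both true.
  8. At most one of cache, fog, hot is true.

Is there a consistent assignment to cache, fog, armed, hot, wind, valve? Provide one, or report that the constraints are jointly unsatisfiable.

cache: False; fog: False; armed: False; hot: False; wind: True; valve: False

  (1) {hot, cache, valve}: 0 true — none ✓
  (2) {cache, wind, armed}: 1 true — exactly one ✓
  (3) fog=F, valve=F — not both ✓
  (4) hot=F, wind=T — not both ✓
  (5) {fog, valve, wind}: 1 true — at most one ✓
  (6) hot=F, valve=F — same ✓
  (7) fog=F, armed=F — not both ✓
  (8) {cache, fog, hot}: 0 true — at most one ✓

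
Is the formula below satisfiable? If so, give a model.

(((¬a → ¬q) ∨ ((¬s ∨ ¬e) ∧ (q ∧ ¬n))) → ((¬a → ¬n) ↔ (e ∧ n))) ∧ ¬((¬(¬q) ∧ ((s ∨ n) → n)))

e = True; a = False; s = True; n = False; q = True

  ((¬a → ¬q) ∨ ((¬s ∨ ¬e) ∧ (q ∧ ¬n))) → ((¬a → ¬n) ↔ (e ∧ n)) = True
    (¬a → ¬q) ∨ ((¬s ∨ ¬e) ∧ (q ∧ ¬n)) = False
      ¬a → ¬q = False
        ¬a = True
        ¬q = False
      (¬s ∨ ¬e) ∧ (q ∧ ¬n) = False
        ¬s ∨ ¬e = False
          ¬s = False
          ¬e = False
        q ∧ ¬n = True
          ¬n = True
    (¬a → ¬n) ↔ (e ∧ n) = False
      ¬a → ¬n = True
        ¬a = True
        ¬n = True
      e ∧ n = False
  ¬((¬(¬q) ∧ ((s ∨ n) → n))) = True
    ¬(¬q) ∧ ((s ∨ n) → n) = False
      ¬(¬q) = True
        ¬q = False
      (s ∨ n) → n = False
        s ∨ n = True
Both conjuncts True, so the formula holds.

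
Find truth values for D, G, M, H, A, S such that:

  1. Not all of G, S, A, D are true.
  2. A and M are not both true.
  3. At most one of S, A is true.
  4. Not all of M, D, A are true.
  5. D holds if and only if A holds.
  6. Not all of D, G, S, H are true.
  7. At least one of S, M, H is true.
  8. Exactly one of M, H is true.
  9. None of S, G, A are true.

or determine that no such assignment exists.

D = False, G = False, M = False, H = True, A = False, S = False

  (1) {G, S, A, D}: 0/4 true — not all ✓
  (2) A=F, M=F — not both ✓
  (3) {S, A}: 0 true — at most one ✓
  (4) {M, D, A}: 0/3 true — not all ✓
  (5) D=F, A=F — same ✓
  (6) {D, G, S, H}: 1/4 true — not all ✓
  (7) {S, M, H}: 1 true — at least one ✓
  (8) {M, H}: 1 true — exactly one ✓
  (9) {S, G, A}: 0 true — none ✓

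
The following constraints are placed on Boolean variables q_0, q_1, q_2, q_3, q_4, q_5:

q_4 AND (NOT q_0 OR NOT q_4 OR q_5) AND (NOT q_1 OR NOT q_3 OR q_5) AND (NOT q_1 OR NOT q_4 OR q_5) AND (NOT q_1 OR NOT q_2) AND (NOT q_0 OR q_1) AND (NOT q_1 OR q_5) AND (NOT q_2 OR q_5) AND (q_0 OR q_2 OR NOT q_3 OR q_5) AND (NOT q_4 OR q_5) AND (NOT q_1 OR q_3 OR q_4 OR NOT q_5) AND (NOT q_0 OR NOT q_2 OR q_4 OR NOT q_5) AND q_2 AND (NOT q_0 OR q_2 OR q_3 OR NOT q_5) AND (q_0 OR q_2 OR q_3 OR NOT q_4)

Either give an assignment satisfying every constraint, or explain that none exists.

q_0 = False; q_1 = False; q_2 = True; q_3 = True; q_4 = True; q_5 = True

Unit clause (q_4) forces q_4 = True.
In (NOT q_4 OR q_5) only q_5 is left, so q_5 = True.
Unit clause (q_2) forces q_2 = True.
In (NOT q_1 OR NOT q_2) only NOT q_1 is left, so q_1 = False.
In (NOT q_0 OR q_1) only NOT q_0 is left, so q_0 = False.
Set q_3 = True.
All clauses satisfied.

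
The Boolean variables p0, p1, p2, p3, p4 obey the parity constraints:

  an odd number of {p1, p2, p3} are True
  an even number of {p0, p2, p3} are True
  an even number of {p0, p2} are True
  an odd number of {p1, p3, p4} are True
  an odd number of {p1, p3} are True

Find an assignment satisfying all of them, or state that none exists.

p0 = False; p1 = True; p2 = False; p3 = False; p4 = False

{p1, p2, p3}: 1 true → odd ✓
{p0, p2, p3}: 0 true → even ✓
{p0, p2}: 0 true → even ✓
{p1, p3, p4}: 1 true → odd ✓
{p1, p3}: 1 true → odd ✓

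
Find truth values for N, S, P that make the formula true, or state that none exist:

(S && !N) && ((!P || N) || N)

N = False; S = True; P = False

  S && !N = True
    !N = True
  (!P || N) || N = True
    !P || N = True
      !P = True
Both conjuncts True, so the formula holds.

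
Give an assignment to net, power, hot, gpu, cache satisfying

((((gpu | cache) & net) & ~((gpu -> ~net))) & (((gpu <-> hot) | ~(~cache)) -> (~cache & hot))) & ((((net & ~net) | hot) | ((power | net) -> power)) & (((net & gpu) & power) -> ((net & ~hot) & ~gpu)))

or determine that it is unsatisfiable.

net: True; power: False; hot: True; gpu: True; cache: False

  (((gpu | cache) & net) & ~((gpu -> ~net))) & (((gpu <-> hot) | ~(~cache)) -> (~cache & hot)) = True
    ((gpu | cache) & net) & ~((gpu -> ~net)) = True
      (gpu | cache) & net = True
        gpu | cache = True
      ~((gpu -> ~net)) = True
        gpu -> ~net = False
          ~net = False
    ((gpu <-> hot) | ~(~cache)) -> (~cache & hot) = True
      (gpu <-> hot) | ~(~cache) = True
        gpu <-> hot = True
        ~(~cache) = False
          ~cache = True
      ~cache & hot = True
        ~cache = True
  (((net & ~net) | hot) | ((power | net) -> power)) & (((net & gpu) & power) -> ((net & ~hot) & ~gpu)) = True
    ((net & ~net) | hot) | ((power | net) -> power) = True
      (net & ~net) | hot = True
        net & ~net = False
          ~net = False
      (power | net) -> power = False
        power | net = True
    ((net & gpu) & power) -> ((net & ~hot) & ~gpu) = True
      (net & gpu) & power = False
        net & gpu = True
      (net & ~hot) & ~gpu = False
        net & ~hot = False
          ~hot = False
        ~gpu = False
Both conjuncts True, so the formula holds.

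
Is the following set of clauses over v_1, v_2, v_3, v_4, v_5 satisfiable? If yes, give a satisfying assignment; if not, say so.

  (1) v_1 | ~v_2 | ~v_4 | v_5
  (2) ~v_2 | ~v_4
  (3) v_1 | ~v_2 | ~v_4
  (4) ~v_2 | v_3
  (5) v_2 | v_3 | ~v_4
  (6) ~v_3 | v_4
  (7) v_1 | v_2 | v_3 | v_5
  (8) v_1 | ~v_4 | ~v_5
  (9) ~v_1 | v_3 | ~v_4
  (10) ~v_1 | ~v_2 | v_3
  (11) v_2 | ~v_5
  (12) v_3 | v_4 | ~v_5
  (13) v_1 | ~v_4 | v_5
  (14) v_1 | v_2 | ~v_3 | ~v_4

Set v_1 = True.
Try v_2 = True:
  (~v_2 | ~v_4) forces v_4 = False.
  (~v_2 | v_3) forces v_3 = True.
  clause (~v_3 | v_4) is falsified — backtrack.
So v_2 = False.
  then (v_2 | ~v_5) forces v_5 = False.
Set v_3 = True.
  then (~v_3 | v_4) forces v_4 = True.
All clauses satisfied.

v_1 = True; v_2 = False; v_3 = True; v_4 = True; v_5 = False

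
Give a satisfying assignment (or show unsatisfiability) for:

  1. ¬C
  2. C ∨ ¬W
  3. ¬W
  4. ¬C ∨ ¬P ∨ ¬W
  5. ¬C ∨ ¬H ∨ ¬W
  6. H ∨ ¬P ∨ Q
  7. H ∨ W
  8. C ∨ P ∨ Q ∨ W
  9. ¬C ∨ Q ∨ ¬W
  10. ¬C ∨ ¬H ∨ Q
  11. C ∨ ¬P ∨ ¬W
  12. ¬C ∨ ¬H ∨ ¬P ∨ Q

Unit clause (¬C) forces C = False.
In (C ∨ ¬W) only ¬W is left, so W = False.
In (H ∨ W) only H is left, so H = True.
Set P = True.
Set Q = True.
All clauses satisfied.

P = True, H = True, W = False, C = False, Q = True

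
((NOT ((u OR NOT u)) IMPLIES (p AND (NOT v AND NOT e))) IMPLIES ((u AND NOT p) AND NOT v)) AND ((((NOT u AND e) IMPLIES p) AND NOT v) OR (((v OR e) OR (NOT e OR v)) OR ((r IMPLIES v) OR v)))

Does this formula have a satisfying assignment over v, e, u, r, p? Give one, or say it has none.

v = False; e = False; u = True; r = False; p = False

  (NOT ((u OR NOT u)) IMPLIES (p AND (NOT v AND NOT e))) IMPLIES ((u AND NOT p) AND NOT v) = True
    NOT ((u OR NOT u)) IMPLIES (p AND (NOT v AND NOT e)) = True
      NOT ((u OR NOT u)) = False
        u OR NOT u = True
          NOT u = False
      p AND (NOT v AND NOT e) = False
        NOT v AND NOT e = True
          NOT v = True
          NOT e = True
    (u AND NOT p) AND NOT v = True
      u AND NOT p = True
        NOT p = True
      NOT v = True
  (((NOT u AND e) IMPLIES p) AND NOT v) OR (((v OR e) OR (NOT e OR v)) OR ((r IMPLIES v) OR v)) = True
    ((NOT u AND e) IMPLIES p) AND NOT v = True
      (NOT u AND e) IMPLIES p = True
        NOT u AND e = False
          NOT u = False
      NOT v = True
    ((v OR e) OR (NOT e OR v)) OR ((r IMPLIES v) OR v) = True
      (v OR e) OR (NOT e OR v) = True
        v OR e = False
        NOT e OR v = True
          NOT e = True
      (r IMPLIES v) OR v = True
        r IMPLIES v = True
Both conjuncts True, so the formula holds.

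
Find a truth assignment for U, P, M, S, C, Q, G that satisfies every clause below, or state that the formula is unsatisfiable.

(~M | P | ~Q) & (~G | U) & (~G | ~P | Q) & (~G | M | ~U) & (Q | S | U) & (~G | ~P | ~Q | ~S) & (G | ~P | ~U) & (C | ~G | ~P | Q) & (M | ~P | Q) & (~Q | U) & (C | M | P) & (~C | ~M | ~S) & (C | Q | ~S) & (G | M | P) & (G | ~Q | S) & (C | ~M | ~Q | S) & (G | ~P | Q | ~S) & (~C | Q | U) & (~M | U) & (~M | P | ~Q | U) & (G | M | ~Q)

Try U = False:
  (~G | U) forces G = False.
  (~Q | U) forces Q = False.
  (Q | S | U) forces S = True.
  (C | Q | ~S) forces C = True.
  clause (~C | Q | U) is falsified — backtrack.
So U = True.
Set P = False.
Try M = False:
  (~G | M | ~U) forces G = False.
  clause (G | M | P) is falsified — backtrack.
So M = True.
  then (~M | P | ~Q) forces Q = False.
Set S = False.
Set C = False.
Set G = True.
All clauses satisfied.

U = True; P = False; M = True; S = False; C = False; Q = False; G = True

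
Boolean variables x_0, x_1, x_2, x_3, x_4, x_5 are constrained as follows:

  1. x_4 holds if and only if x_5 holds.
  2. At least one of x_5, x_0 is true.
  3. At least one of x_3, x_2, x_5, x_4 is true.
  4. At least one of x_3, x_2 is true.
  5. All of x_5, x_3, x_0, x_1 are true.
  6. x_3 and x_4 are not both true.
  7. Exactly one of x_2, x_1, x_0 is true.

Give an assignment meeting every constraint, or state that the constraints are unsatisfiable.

No satisfying assignment exists.

Case x_3 = True:
  (5) forces x_5 = True.
  (1) with x_5=T forces x_4 = True.
  Constraint (6) is violated (x_3=T, x_4=T) — contradiction.
Case x_3 = False:
  Constraint (5) is violated (x_3=F) — contradiction.
Both cases fail — unsatisfiable.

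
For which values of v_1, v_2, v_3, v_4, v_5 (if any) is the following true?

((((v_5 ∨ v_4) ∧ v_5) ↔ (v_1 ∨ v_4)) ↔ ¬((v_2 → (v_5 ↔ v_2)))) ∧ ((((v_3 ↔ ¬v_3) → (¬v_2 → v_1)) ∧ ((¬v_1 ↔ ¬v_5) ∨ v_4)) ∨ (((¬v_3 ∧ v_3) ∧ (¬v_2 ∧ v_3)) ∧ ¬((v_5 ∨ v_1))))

v_1=F, v_2=T, v_3=F, v_4=F, v_5=F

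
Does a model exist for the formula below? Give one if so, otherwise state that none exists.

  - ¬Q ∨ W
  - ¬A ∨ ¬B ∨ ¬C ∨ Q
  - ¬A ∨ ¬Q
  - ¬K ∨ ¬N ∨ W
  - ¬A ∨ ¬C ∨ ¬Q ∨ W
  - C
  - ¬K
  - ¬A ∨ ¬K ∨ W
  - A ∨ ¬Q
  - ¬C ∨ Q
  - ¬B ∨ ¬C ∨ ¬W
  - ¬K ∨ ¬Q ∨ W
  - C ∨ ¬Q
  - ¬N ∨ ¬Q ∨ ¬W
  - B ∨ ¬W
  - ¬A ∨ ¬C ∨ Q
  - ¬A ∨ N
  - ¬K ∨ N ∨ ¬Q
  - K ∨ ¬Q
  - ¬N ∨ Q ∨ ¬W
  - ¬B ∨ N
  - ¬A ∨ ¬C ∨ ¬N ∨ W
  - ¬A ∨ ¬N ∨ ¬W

Case K = True:
  Clause (¬K) is falsified — contradiction.
Case K = False:
  (C) forces C = True.
  (¬C ∨ Q) forces Q = True.
  Clause (K ∨ ¬Q) is falsified — contradiction.
Both cases fail, so the formula is unsatisfiable.

No satisfying assignment exists.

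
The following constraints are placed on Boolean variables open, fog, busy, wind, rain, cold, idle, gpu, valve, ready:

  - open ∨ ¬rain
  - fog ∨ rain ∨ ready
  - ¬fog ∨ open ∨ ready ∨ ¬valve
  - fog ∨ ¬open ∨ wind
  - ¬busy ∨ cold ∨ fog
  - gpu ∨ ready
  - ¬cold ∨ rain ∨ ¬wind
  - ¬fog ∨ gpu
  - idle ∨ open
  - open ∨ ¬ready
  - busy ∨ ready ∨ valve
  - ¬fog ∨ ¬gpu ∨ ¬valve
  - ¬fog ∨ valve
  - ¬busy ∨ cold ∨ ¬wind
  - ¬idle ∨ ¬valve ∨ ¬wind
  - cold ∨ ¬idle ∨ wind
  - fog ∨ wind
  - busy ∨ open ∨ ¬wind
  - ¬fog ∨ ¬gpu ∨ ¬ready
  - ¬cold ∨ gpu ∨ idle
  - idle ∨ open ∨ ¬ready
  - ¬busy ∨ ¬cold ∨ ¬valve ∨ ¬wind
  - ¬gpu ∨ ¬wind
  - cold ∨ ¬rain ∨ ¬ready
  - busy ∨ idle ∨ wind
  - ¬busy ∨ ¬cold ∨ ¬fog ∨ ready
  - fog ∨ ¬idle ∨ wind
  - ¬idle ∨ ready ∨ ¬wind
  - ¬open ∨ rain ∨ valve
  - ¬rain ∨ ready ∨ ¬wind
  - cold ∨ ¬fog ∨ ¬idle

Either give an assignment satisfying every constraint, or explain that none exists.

open = True, fog = False, busy = False, wind = True, rain = False, cold = False, idle = False, gpu = False, valve = True, ready = True

Set open = True.
Try fog = True:
  (¬fog ∨ gpu) forces gpu = True.
  (¬fog ∨ ¬gpu ∨ ¬valve) forces valve = False.
  clause (¬fog ∨ valve) is falsified — backtrack.
So fog = False.
  then (fog ∨ ¬open ∨ wind) forces wind = True.
  then (¬gpu ∨ ¬wind) forces gpu = False.
  then (gpu ∨ ready) forces ready = True.
Set busy = False.
Set rain = False.
  then (¬cold ∨ rain ∨ ¬wind) forces cold = False.
  then (¬open ∨ rain ∨ valve) forces valve = True.
  then (¬idle ∨ ¬valve ∨ ¬wind) forces idle = False.
All clauses satisfied.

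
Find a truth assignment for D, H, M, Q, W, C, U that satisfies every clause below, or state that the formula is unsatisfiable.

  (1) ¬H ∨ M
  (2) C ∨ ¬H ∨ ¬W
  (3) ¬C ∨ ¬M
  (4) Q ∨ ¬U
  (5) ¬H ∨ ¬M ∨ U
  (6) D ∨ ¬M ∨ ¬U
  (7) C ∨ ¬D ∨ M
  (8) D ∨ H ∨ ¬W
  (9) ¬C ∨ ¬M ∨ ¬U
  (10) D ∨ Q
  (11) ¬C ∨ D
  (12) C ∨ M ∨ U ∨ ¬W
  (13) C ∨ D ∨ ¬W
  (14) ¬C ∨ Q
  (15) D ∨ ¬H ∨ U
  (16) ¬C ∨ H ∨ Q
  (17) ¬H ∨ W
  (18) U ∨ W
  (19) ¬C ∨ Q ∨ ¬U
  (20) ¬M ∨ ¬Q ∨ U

D=T, H=F, M=F, Q=T, W=T, C=T, U=F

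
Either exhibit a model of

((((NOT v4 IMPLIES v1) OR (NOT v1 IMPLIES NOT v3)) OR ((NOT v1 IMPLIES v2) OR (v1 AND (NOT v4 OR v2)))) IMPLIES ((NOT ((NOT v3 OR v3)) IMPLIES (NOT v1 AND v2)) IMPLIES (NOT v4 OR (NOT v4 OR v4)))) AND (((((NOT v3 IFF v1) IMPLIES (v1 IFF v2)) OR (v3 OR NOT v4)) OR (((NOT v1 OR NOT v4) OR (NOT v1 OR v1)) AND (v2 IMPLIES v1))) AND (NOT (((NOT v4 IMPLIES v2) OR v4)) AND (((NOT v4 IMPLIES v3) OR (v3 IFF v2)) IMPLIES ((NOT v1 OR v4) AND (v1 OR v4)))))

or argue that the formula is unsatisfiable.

Case v4 = True: the conjunct NOT (((NOT v4 IMPLIES v2) OR v4)) becomes NOT ((True OR True)) = False.
Case v4 = False: the formula simplifies to NOT v2 AND ((v3 OR (v3 IFF v2)) IMPLIES (NOT v1 AND v1)).
  v2 = True: the conjunct NOT v2 is False.
  v2 = False: simplifies to (v3 OR NOT v3) IMPLIES (NOT v1 AND v1).
    v3 = True: simplifies to NOT v1 AND v1.
      v1 = True: the conjunct NOT v1 is False.
      v1 = False: the conjunct v1 is False.
    v3 = False: simplifies to NOT v1 AND v1.
      v1 = True: the conjunct NOT v1 is False.
      v1 = False: the conjunct v1 is False.
Both cases fail — unsatisfiable.

No satisfying assignment exists.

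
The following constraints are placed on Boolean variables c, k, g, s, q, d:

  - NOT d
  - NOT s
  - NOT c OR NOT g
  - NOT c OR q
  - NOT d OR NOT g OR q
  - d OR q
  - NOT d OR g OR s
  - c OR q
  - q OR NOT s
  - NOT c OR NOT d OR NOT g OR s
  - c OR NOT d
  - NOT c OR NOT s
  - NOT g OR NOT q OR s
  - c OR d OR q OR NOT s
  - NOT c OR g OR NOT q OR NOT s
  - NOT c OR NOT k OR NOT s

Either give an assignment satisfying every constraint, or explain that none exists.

c = False, k = True, g = False, s = False, q = True, d = False

Unit clause (NOT d) forces d = False.
Unit clause (NOT s) forces s = False.
In (d OR q) only q is left, so q = True.
In (NOT g OR NOT q OR s) only NOT g is left, so g = False.
Set c = False.
Set k = True.
All clauses satisfied.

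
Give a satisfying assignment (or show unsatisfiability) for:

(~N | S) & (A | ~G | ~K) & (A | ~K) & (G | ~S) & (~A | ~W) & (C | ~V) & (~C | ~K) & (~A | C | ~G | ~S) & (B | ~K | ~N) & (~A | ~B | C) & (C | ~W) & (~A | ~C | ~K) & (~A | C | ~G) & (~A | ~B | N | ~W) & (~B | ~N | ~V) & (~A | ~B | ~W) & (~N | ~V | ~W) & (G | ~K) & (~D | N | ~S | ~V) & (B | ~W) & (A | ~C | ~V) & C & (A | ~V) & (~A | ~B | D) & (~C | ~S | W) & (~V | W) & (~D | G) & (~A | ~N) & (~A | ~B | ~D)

Unit clause (C) forces C = True.
In (~C | ~K) only ~K is left, so K = False.
Set S = False.
  then (~N | S) forces N = False.
Set D = False.
Set W = True.
  then (~A | ~W) forces A = False.
  then (B | ~W) forces B = True.
  then (A | ~C | ~V) forces V = False.
Set G = False.
All clauses satisfied.

S = False, D = False, W = True, K = False, C = True, B = True, G = False, N = False, V = False, A = False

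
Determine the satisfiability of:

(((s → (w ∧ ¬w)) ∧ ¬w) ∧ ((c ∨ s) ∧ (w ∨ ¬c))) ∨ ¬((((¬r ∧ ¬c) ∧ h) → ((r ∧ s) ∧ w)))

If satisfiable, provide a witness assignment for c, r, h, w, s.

c = False, r = False, h = True, w = True, s = True

  (((s → (w ∧ ¬w)) ∧ ¬w) ∧ ((c ∨ s) ∧ (w ∨ ¬c))) ∨ ¬((((¬r ∧ ¬c) ∧ h) → ((r ∧ s) ∧ w))) = True
    ((s → (w ∧ ¬w)) ∧ ¬w) ∧ ((c ∨ s) ∧ (w ∨ ¬c)) = False
      (s → (w ∧ ¬w)) ∧ ¬w = False
        s → (w ∧ ¬w) = False
          w ∧ ¬w = False
            ¬w = False
        ¬w = False
      (c ∨ s) ∧ (w ∨ ¬c) = True
        c ∨ s = True
        w ∨ ¬c = True
          ¬c = True
    ¬((((¬r ∧ ¬c) ∧ h) → ((r ∧ s) ∧ w))) = True
      ((¬r ∧ ¬c) ∧ h) → ((r ∧ s) ∧ w) = False
        (¬r ∧ ¬c) ∧ h = True
          ¬r ∧ ¬c = True
            ¬r = True
            ¬c = True
        (r ∧ s) ∧ w = False
          r ∧ s = False
The formula evaluates to True.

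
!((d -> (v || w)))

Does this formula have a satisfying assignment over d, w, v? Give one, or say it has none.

d: True, w: False, v: False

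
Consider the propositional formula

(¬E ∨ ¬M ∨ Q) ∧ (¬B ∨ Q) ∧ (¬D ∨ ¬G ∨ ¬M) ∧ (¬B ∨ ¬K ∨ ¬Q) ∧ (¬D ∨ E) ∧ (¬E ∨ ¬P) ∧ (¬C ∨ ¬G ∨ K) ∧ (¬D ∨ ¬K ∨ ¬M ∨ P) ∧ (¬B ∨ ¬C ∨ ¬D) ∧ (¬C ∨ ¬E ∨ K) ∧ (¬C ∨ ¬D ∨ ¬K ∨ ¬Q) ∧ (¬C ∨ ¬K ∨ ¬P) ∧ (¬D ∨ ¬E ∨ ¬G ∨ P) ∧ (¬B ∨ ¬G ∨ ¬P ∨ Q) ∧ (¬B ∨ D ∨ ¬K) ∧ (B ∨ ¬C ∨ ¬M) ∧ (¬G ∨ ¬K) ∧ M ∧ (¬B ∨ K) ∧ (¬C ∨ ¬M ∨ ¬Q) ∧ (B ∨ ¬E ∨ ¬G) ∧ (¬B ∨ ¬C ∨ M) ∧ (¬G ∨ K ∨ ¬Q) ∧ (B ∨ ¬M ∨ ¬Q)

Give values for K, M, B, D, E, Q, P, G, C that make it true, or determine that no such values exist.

Unit clause (M) forces M = True.
Set K = False.
  then (¬B ∨ K) forces B = False.
  then (B ∨ ¬M ∨ ¬Q) forces Q = False.
  then (¬E ∨ ¬M ∨ Q) forces E = False.
  then (¬D ∨ E) forces D = False.
  then (B ∨ ¬C ∨ ¬M) forces C = False.
Set P = True.
Set G = False.
All clauses satisfied.

K=F; M=T; B=F; D=F; E=F; Q=F; P=T; G=F; C=F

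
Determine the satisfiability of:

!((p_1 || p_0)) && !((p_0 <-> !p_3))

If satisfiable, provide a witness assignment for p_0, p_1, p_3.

p_0 = False, p_1 = False, p_3 = False

  !((p_1 || p_0)) = True
    p_1 || p_0 = False
  !((p_0 <-> !p_3)) = True
    p_0 <-> !p_3 = False
      !p_3 = True
Both conjuncts True, so the formula holds.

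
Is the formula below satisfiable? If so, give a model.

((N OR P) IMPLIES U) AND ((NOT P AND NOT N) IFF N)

N = False, U = True, P = True

  (N OR P) IMPLIES U = True
    N OR P = True
  (NOT P AND NOT N) IFF N = True
    NOT P AND NOT N = False
      NOT P = False
      NOT N = True
Both conjuncts True, so the formula holds.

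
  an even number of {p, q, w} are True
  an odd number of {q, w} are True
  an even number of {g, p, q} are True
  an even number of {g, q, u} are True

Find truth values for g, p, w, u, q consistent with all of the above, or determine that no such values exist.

g: False; p: True; w: False; u: True; q: True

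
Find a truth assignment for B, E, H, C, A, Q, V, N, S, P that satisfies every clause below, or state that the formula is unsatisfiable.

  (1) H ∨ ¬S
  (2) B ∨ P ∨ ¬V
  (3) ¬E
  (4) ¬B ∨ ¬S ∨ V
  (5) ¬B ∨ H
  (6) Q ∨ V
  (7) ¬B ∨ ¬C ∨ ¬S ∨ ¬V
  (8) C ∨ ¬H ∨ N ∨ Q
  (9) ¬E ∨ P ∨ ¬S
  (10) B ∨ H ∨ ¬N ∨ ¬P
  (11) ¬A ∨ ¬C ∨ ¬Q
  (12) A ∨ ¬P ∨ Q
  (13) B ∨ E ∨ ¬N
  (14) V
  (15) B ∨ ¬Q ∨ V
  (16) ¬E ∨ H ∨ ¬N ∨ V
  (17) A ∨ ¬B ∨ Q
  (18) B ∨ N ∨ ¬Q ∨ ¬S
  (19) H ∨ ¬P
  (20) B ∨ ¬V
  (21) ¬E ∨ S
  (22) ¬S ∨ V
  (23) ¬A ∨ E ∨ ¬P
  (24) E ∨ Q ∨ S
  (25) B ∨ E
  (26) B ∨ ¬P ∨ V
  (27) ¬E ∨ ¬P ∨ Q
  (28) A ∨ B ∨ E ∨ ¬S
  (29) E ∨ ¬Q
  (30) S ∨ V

B=T, E=F, H=T, C=F, A=T, Q=F, V=T, N=T, S=T, P=F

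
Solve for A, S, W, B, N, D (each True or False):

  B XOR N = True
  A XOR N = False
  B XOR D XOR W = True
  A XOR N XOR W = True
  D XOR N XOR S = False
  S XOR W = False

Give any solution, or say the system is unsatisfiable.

A = False, S = True, W = True, B = True, N = False, D = True

B XOR N = T XOR F = True ✓
A XOR N = F XOR F = False ✓
B XOR D XOR W = T XOR T XOR T = True ✓
A XOR N XOR W = F XOR F XOR T = True ✓
D XOR N XOR S = T XOR F XOR T = False ✓
S XOR W = T XOR T = False ✓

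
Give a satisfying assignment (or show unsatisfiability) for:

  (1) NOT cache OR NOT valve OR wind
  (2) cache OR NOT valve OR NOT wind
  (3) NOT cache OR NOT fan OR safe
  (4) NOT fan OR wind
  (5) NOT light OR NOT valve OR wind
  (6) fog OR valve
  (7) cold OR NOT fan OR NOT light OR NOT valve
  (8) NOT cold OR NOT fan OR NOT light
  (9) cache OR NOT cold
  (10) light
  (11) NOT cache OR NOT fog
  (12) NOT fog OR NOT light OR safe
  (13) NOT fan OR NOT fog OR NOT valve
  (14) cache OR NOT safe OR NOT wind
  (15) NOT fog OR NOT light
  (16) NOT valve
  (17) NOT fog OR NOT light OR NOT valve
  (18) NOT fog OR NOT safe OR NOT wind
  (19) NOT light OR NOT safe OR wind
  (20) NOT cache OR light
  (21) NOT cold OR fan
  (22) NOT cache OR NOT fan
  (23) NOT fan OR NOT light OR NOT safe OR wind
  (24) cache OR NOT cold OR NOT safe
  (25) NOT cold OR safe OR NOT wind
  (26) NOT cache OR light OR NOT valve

Case fog = True:
  (light) forces light = True.
  Clause (NOT fog OR NOT light) is falsified — contradiction.
Case fog = False:
  (fog OR valve) forces valve = True.
  Clause (NOT valve) is falsified — contradiction.
Both cases fail, so the formula is unsatisfiable.

No satisfying assignment exists.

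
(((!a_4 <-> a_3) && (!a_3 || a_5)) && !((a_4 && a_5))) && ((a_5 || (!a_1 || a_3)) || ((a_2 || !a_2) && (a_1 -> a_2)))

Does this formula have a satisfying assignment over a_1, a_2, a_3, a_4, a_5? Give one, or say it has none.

a_1 = True, a_2 = True, a_3 = True, a_4 = False, a_5 = True

  ((!a_4 <-> a_3) && (!a_3 || a_5)) && !((a_4 && a_5)) = True
    (!a_4 <-> a_3) && (!a_3 || a_5) = True
      !a_4 <-> a_3 = True
        !a_4 = True
      !a_3 || a_5 = True
        !a_3 = False
    !((a_4 && a_5)) = True
      a_4 && a_5 = False
  (a_5 || (!a_1 || a_3)) || ((a_2 || !a_2) && (a_1 -> a_2)) = True
    a_5 || (!a_1 || a_3) = True
      !a_1 || a_3 = True
        !a_1 = False
    (a_2 || !a_2) && (a_1 -> a_2) = True
      a_2 || !a_2 = True
        !a_2 = False
      a_1 -> a_2 = True
Both conjuncts True, so the formula holds.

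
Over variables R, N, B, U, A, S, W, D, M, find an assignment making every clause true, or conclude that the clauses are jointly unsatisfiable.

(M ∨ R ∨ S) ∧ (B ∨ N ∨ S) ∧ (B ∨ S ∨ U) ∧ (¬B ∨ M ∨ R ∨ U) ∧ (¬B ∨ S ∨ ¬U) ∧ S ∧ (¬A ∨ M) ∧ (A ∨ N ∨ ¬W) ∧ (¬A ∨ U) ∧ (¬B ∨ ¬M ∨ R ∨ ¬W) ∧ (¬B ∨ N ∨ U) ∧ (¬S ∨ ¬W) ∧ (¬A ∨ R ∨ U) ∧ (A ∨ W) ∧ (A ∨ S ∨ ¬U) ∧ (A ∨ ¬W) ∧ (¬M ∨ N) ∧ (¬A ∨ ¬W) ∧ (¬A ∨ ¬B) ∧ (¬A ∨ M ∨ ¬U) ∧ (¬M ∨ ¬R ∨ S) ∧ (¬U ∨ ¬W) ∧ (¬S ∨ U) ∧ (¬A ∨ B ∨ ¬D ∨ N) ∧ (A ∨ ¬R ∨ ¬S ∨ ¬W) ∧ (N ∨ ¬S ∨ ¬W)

Unit clause (S) forces S = True.
In (¬S ∨ ¬W) only ¬W is left, so W = False.
In (A ∨ W) only A is left, so A = True.
In (¬A ∨ ¬B) only ¬B is left, so B = False.
In (¬S ∨ U) only U is left, so U = True.
In (¬A ∨ M) only M is left, so M = True.
In (¬M ∨ N) only N is left, so N = True.
Set R = False.
Set D = True.
All clauses satisfied.

R = False, N = True, B = False, U = True, A = True, S = True, W = False, D = True, M = True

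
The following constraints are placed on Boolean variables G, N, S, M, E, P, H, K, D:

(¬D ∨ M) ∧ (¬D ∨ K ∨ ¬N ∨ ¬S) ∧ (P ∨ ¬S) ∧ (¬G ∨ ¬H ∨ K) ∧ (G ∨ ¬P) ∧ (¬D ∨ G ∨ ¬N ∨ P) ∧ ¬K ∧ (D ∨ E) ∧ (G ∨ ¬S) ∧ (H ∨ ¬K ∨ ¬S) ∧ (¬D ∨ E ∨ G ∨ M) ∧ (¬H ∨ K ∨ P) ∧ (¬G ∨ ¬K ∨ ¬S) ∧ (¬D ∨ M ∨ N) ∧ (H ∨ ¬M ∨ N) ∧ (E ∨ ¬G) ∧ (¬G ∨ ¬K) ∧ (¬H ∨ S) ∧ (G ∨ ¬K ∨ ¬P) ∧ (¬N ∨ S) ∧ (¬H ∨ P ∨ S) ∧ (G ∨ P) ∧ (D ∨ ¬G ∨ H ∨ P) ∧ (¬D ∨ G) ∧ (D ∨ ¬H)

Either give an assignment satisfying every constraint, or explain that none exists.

Unit clause (¬K) forces K = False.
Set G = True.
  then (¬G ∨ ¬H ∨ K) forces H = False.
  then (E ∨ ¬G) forces E = True.
Set N = False.
  then (H ∨ ¬M ∨ N) forces M = False.
  then (¬D ∨ M) forces D = False.
  then (D ∨ ¬G ∨ H ∨ P) forces P = True.
Set S = True.
All clauses satisfied.

G: True, N: False, S: True, M: False, E: True, P: True, H: False, K: False, D: False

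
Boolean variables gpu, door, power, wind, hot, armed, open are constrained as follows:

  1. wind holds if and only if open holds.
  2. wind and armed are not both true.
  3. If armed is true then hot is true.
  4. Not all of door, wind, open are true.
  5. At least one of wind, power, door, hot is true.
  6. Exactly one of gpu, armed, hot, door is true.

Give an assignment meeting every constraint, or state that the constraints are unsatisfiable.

gpu=F, door=T, power=T, wind=F, hot=F, armed=F, open=F

  (1) wind=F, open=F — same ✓
  (2) wind=F, armed=F — not both ✓
  (3) armed=F ⇒ hot: vacuous ✓
  (4) {door, wind, open}: 1/3 true — not all ✓
  (5) {wind, power, door, hot}: 2 true — at least one ✓
  (6) {gpu, armed, hot, door}: 1 true — exactly one ✓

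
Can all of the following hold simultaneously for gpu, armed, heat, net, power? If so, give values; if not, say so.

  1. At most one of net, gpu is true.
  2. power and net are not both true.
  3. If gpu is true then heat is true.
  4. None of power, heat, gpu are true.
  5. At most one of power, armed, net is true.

gpu = False, armed = False, heat = False, net = True, power = False

  (1) {net, gpu}: 1 true — at most one ✓
  (2) power=F, net=T — not both ✓
  (3) gpu=F ⇒ heat: vacuous ✓
  (4) {power, heat, gpu}: 0 true — none ✓
  (5) {power, armed, net}: 1 true — at most one ✓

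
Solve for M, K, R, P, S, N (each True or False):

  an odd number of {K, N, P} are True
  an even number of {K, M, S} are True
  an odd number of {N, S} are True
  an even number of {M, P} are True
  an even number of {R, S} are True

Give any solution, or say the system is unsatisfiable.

M = False, K = True, R = True, P = False, S = True, N = False

{K, N, P}: 1 true → odd ✓
{K, M, S}: 2 true → even ✓
{N, S}: 1 true → odd ✓
{M, P}: 0 true → even ✓
{R, S}: 2 true → even ✓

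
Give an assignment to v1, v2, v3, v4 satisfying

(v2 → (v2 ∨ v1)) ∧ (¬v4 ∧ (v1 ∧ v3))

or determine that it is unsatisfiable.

v1=T; v2=T; v3=T; v4=F

  v2 → (v2 ∨ v1) = True
    v2 ∨ v1 = True
  ¬v4 ∧ (v1 ∧ v3) = True
    ¬v4 = True
    v1 ∧ v3 = True
Both conjuncts True, so the formula holds.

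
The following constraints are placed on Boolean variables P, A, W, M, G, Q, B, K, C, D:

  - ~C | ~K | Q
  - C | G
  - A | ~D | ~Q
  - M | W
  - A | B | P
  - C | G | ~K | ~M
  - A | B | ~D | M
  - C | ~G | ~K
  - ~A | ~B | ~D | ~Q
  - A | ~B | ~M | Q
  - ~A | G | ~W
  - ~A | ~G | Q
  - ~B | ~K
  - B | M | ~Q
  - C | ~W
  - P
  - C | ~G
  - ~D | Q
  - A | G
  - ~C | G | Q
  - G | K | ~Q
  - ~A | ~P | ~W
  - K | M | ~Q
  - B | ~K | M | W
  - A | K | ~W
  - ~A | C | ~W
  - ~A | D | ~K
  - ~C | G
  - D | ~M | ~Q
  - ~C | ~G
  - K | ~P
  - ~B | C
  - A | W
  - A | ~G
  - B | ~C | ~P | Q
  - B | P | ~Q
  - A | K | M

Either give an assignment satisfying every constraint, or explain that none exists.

Unsatisfiable — no assignment works.

Case G = True:
  (P) forces P = True.
  (C | ~G) forces C = True.
  Clause (~C | ~G) is falsified — contradiction.
Case G = False:
  (C | G) forces C = True.
  Clause (~C | G) is falsified — contradiction.
Both cases fail, so the formula is unsatisfiable.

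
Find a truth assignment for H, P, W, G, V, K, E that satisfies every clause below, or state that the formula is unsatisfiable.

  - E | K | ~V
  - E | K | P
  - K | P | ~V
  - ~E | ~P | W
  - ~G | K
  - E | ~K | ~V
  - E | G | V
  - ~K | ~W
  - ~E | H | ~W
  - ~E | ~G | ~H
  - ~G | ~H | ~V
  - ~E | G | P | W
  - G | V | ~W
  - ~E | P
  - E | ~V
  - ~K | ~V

Set H = True.
Set P = False.
  then (~E | P) forces E = False.
  then (E | ~V) forces V = False.
  then (E | K | P) forces K = True.
  then (E | G | V) forces G = True.
  then (~K | ~W) forces W = False.
All clauses satisfied.

H = True, P = False, W = False, G = True, V = False, K = True, E = False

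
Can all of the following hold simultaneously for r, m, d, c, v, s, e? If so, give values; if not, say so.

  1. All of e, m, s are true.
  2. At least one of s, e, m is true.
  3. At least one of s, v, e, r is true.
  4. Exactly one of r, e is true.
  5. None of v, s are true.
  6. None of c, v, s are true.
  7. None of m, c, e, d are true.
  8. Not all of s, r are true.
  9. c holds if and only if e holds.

Case m = True:
  Constraint (7) is violated (m=T) — contradiction.
Case m = False:
  Constraint (1) is violated (m=F) — contradiction.
Both cases fail — unsatisfiable.

Unsatisfiable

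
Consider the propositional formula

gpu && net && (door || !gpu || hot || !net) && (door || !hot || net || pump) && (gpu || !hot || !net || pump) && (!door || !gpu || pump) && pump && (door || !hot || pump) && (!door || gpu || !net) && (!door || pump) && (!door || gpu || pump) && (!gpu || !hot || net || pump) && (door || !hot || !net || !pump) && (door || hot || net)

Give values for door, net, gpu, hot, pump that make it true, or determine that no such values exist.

door = True; net = True; gpu = True; hot = True; pump = True

Unit clause (gpu) forces gpu = True.
Unit clause (net) forces net = True.
Unit clause (pump) forces pump = True.
Set door = True.
Set hot = True.
All clauses satisfied.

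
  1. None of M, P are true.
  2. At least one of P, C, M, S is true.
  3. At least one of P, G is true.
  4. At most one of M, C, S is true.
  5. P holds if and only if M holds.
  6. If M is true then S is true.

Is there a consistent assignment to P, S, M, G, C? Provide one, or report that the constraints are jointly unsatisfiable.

P = False; S = True; M = False; G = True; C = False

  (1) {M, P}: 0 true — none ✓
  (2) {P, C, M, S}: 1 true — at least one ✓
  (3) {P, G}: 1 true — at least one ✓
  (4) {M, C, S}: 1 true — at most one ✓
  (5) P=F, M=F — same ✓
  (6) M=F ⇒ S: vacuous ✓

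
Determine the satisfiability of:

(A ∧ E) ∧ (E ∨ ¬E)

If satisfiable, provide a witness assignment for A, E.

A: True, E: True

  A ∧ E = True
  E ∨ ¬E = True
    ¬E = False
Both conjuncts True, so the formula holds.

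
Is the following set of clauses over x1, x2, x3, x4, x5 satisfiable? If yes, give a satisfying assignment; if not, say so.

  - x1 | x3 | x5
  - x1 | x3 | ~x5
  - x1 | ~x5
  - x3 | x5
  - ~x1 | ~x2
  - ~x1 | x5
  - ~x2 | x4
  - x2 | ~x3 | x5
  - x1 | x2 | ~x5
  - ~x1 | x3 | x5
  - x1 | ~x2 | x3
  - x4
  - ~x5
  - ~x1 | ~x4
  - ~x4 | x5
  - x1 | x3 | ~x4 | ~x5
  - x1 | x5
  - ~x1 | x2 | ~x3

Unsatisfiable — no assignment works.

Case x4 = True:
  (~x5) forces x5 = False.
  Clause (~x4 | x5) is falsified — contradiction.
Case x4 = False:
  Clause (x4) is falsified — contradiction.
Both cases fail, so the formula is unsatisfiable.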